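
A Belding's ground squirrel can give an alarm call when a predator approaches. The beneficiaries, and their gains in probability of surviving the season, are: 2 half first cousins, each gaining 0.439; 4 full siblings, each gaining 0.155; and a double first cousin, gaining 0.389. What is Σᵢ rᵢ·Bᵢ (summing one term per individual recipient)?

r to a half first cousin = 1/16 (half first cousins share one grandparent — one path of length 4: r = (1/2)^4 = 1/16).
r to a full sibling = 1/2 (full sibs share both parents — two paths of length 2: r = 2·(1/2)^2 = 1/2).
r to a double first cousin = 0.25 (double first cousins share both grandparent pairs — four paths of length 4: r = 4·(1/2)^4 = 1/4).
Summing one r·B term per recipient: 2·0.0625·0.439 + 4·0.5·0.155 + 1·0.25·0.389 = 0.462125.

0.462125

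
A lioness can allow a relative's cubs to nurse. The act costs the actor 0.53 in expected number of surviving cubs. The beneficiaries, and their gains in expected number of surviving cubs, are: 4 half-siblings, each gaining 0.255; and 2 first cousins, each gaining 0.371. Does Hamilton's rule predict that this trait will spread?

No

Hamilton's rule: the trait is favored when the sum of r·B over every recipient exceeds the actor's cost C.
r to a half-sibling = 0.25 (half-sibs share one parent — one path of length 2: r = (1/2)^2 = 1/4).
r to a first cousin = 0.125 (first cousins share one grandparent pair — two paths of length 4: r = 2·(1/2)^4 = 1/8).
Summing one r·B term per recipient: 4·0.25·0.255 + 2·0.125·0.371 = 0.34775.
0.34775 < 0.53: the indirect benefit is less than the cost.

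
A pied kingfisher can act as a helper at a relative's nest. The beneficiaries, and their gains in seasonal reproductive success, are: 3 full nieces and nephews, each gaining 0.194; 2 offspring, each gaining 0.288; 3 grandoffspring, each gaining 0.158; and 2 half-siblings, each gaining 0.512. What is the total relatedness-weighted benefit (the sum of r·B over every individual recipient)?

0.808

r to a full niece or nephew = 0.25 (full aunt/uncle↔niece/nephew: two paths of length 3 through the shared grandparent pair: r = 2·(1/2)^3 = 1/4).
r to an offspring = 0.5 (one parent–offspring link: r = (1/2)^1 = 1/2).
r to a grandoffspring = 0.25 (two parent–offspring links: r = (1/2)^2 = 1/4).
r to a half-sibling = 1/4 (half-sibs share one parent — one path of length 2: r = (1/2)^2 = 1/4).
Summing one r·B term per recipient: 3·0.25·0.194 + 2·0.5·0.288 + 3·0.25·0.158 + 2·0.25·0.512 = 0.808.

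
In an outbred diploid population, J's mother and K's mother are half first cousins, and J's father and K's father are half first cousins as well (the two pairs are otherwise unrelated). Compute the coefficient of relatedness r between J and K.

0.03125

Relatedness sums over independent paths through distinct common ancestors.
J and K are related in two ways: half second cousins through their mothers (r = 1/64) and half second cousins through their fathers (r = 1/64).
r = 1/64 + 1/64 = 0.03125.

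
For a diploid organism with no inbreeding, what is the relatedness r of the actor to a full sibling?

Full sibs share both parents — two paths of length 2: r = 2·(1/2)^2 = 1/2.

0.5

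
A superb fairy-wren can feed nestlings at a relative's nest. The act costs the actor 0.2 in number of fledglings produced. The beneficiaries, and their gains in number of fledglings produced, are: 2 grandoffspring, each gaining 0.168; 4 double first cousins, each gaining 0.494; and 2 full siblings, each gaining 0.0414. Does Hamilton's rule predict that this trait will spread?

Yes

Hamilton's rule: the trait is favored when the sum of r·B over every recipient exceeds the actor's cost C.
r to a grandoffspring = 0.25 (two parent–offspring links: r = (1/2)^2 = 1/4).
r to a double first cousin = 0.25 (double first cousins share both grandparent pairs — four paths of length 4: r = 4·(1/2)^4 = 1/4).
r to a full sibling = 0.5 (full sibs share both parents — two paths of length 2: r = 2·(1/2)^2 = 1/2).
Summing one r·B term per recipient: 2·0.25·0.168 + 4·0.25·0.494 + 2·0.5·0.0414 = 0.6194.
0.6194 > 0.2: the indirect benefit exceeds the cost.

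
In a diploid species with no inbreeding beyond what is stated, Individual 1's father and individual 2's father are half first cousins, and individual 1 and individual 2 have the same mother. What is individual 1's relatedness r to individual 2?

0.265625

With two independent routes of shared ancestry, r is the sum of the two contributions.
Individual 1 and individual 2 are related in two ways: half second cousins through their fathers (r = 1/64) and half-sibs through their shared mother (r = 1/4).
r = 1/64 + 1/4 = 17/64 = 0.265625.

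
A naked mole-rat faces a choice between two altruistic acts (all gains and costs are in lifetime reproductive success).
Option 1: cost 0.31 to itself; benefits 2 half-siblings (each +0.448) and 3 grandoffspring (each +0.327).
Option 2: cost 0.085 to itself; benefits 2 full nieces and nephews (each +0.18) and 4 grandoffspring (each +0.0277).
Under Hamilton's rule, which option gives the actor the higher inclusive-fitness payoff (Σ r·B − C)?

Option 1: r to a half-sibling = 0.25.
Option 1: r to a grandoffspring = 0.25.
Option 1: Σ r·B − C = (2·0.25·0.448 + 3·0.25·0.327) − 0.31 = 0.15925.
Option 2: r to a full niece or nephew = 0.25.
Option 2: r to a grandoffspring = 0.25.
Option 2: Σ r·B − C = (2·0.25·0.18 + 4·0.25·0.0277) − 0.085 = 0.0327.
Option 1 has the higher net inclusive-fitness payoff.

Option 1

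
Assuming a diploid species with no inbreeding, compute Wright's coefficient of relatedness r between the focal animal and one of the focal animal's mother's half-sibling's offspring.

0.0625

Each parent–offspring link contributes a factor of 1/2, and independent paths through distinct common ancestors add.
Half first cousins share one grandparent — one path of length 4: r = (1/2)^4 = 1/16.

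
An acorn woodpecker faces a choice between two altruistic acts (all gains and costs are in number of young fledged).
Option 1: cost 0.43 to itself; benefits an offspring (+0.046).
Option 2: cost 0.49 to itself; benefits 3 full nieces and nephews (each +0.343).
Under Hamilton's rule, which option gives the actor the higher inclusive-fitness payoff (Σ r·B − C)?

Option 1: r to an offspring = 0.5.
Option 1: Σ r·B − C = (1·0.5·0.046) − 0.43 = -0.407.
Option 2: r to a full niece or nephew = 0.25.
Option 2: Σ r·B − C = (3·0.25·0.343) − 0.49 = -0.23275.
Option 2 has the higher net inclusive-fitness payoff.

Option 2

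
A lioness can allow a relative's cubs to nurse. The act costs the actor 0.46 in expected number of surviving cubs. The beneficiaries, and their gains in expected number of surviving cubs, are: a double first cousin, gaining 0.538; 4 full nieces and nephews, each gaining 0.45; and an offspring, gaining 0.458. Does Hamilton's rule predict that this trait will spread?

Hamilton's rule: the trait is favored when the sum of r·B over every recipient exceeds the actor's cost C.
r to a double first cousin = 1/4 (double first cousins share both grandparent pairs — four paths of length 4: r = 4·(1/2)^4 = 1/4).
r to a full niece or nephew = 1/4 (full aunt/uncle↔niece/nephew: two paths of length 3 through the shared grandparent pair: r = 2·(1/2)^3 = 1/4).
r to an offspring = 0.5 (one parent–offspring link: r = (1/2)^1 = 1/2).
Summing one r·B term per recipient: 1·0.25·0.538 + 4·0.25·0.45 + 1·0.5·0.458 = 0.8135.
0.8135 > 0.46: the indirect benefit exceeds the cost.

Yes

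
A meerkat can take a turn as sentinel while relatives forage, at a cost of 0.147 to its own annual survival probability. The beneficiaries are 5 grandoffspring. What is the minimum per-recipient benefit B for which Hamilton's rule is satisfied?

0.1176

r to a grandoffspring = 0.25 (two parent–offspring links: r = (1/2)^2 = 1/4).
Hamilton's rule with n recipients of equal r: n·r·B > C, so B > C/(n·r) = 0.147/(5·0.25) = 0.1176.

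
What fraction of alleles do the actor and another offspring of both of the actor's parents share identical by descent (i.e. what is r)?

0.5

Each parent–offspring link contributes a factor of 1/2, and independent paths through distinct common ancestors add.
Full sibs share both parents — two paths of length 2: r = 2·(1/2)^2 = 1/2.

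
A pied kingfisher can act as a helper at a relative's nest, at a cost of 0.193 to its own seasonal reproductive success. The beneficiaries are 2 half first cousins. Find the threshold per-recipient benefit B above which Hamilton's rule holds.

r to a half first cousin = 1/16 (half first cousins share one grandparent — one path of length 4: r = (1/2)^4 = 1/16).
Hamilton's rule with n recipients of equal r: n·r·B > C, so B > C/(n·r) = 0.193/(2·0.0625) = 1.544.

1.544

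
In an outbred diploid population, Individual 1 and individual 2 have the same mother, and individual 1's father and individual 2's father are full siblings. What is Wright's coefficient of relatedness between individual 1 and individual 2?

Wright's path rule: contributions from independent ancestry routes add.
Individual 1 and individual 2 are related in two ways: half-sibs through their shared mother (r = 1/4) and first cousins through their fathers (r = 1/8).
r = 1/4 + 1/8 = 0.375.

0.375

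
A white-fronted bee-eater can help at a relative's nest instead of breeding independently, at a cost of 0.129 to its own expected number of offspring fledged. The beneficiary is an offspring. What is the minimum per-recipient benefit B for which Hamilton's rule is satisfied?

r to an offspring = 1/2 (one parent–offspring link: r = (1/2)^1 = 1/2).
Hamilton's rule with n recipients of equal r: n·r·B > C, so B > C/(n·r) = 0.129/(1·0.5) = 0.258.

0.258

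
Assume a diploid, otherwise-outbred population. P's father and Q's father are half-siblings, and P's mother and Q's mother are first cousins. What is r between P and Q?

Independent pedigree routes through distinct common ancestors add.
P and Q are related in two ways: half first cousins through their fathers (r = 1/16) and second cousins through their mothers (r = 1/32).
r = 1/16 + 1/32 = 3/32 = 0.09375.

0.09375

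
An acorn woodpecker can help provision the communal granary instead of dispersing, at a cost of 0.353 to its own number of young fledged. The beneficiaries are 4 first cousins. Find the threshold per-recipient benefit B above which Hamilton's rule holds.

0.706

r to a first cousin = 0.125 (first cousins share one grandparent pair — two paths of length 4: r = 2·(1/2)^4 = 1/8).
Hamilton's rule with n recipients of equal r: n·r·B > C, so B > C/(n·r) = 0.353/(4·0.125) = 0.706.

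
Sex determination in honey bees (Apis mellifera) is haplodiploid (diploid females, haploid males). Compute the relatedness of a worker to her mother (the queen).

0.5

One meiotic link between diploid queen and diploid daughter: r = 1/2.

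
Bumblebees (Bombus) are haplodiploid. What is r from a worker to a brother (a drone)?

0.25

Her haploid brother carries none of their father's genes and a random half of their mother's genome; that half matches the maternal half of her own genome with probability 1/2: r = 1/2 · 1/2 = 1/4.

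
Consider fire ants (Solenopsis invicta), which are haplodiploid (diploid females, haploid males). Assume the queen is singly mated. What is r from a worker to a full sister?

Haplodiploid full sisters inherit their father's entire haploid genome identically (contributing 1/2) and on average half of their mother's contribution (1/2 · 1/2 = 1/4); r = 1/2 + 1/4 = 3/4.

0.75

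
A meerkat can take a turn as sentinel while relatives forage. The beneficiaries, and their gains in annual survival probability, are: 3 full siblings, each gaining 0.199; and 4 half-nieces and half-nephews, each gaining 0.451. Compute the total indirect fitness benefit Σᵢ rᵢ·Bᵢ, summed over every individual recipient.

0.524

r to a full sibling = 0.5 (full sibs share both parents — two paths of length 2: r = 2·(1/2)^2 = 1/2).
r to a half-niece or half-nephew = 1/8 (half-aunt/uncle↔niece/nephew: one path of length 3: r = (1/2)^3 = 1/8).
Summing one r·B term per recipient: 3·0.5·0.199 + 4·0.125·0.451 = 0.524.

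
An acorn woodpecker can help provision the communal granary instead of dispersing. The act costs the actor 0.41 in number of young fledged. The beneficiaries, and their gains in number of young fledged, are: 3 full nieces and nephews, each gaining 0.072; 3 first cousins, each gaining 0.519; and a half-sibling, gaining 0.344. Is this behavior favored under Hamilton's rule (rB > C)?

No

Hamilton's rule: the trait is favored when the sum of r·B over every recipient exceeds the actor's cost C.
r to a full niece or nephew = 0.25 (full aunt/uncle↔niece/nephew: two paths of length 3 through the shared grandparent pair: r = 2·(1/2)^3 = 1/4).
r to a first cousin = 0.125 (first cousins share one grandparent pair — two paths of length 4: r = 2·(1/2)^4 = 1/8).
r to a half-sibling = 0.25 (half-sibs share one parent — one path of length 2: r = (1/2)^2 = 1/4).
Summing one r·B term per recipient: 3·0.25·0.072 + 3·0.125·0.519 + 1·0.25·0.344 = 0.334625.
0.334625 < 0.41: the indirect benefit is less than the cost.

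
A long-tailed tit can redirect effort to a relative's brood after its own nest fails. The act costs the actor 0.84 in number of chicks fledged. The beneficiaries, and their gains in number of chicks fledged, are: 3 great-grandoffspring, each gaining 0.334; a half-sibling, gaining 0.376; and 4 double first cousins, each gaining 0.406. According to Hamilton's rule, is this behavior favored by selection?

Hamilton's rule: the trait is favored when the sum of r·B over every recipient exceeds the actor's cost C.
r to a great-grandoffspring = 0.125 (three parent–offspring links: r = (1/2)^3 = 1/8).
r to a half-sibling = 0.25 (half-sibs share one parent — one path of length 2: r = (1/2)^2 = 1/4).
r to a double first cousin = 1/4 (double first cousins share both grandparent pairs — four paths of length 4: r = 4·(1/2)^4 = 1/4).
Summing one r·B term per recipient: 3·0.125·0.334 + 1·0.25·0.376 + 4·0.25·0.406 = 0.62525.
0.62525 < 0.84: the indirect benefit is less than the cost.

No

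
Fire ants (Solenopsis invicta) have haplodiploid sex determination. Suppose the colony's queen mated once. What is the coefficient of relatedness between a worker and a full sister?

0.75

Haplodiploid full sisters inherit their father's entire haploid genome identically (contributing 1/2) and on average half of their mother's contribution (1/2 · 1/2 = 1/4); r = 1/2 + 1/4 = 3/4.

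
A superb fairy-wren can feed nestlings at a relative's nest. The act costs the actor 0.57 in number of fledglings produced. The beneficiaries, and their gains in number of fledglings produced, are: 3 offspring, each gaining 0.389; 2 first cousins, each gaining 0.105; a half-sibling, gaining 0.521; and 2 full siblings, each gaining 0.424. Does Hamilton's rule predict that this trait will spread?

Yes

Hamilton's rule: the trait is favored when the sum of r·B over every recipient exceeds the actor's cost C.
r to an offspring = 0.5 (one parent–offspring link: r = (1/2)^1 = 1/2).
r to a first cousin = 1/8 (first cousins share one grandparent pair — two paths of length 4: r = 2·(1/2)^4 = 1/8).
r to a half-sibling = 0.25 (half-sibs share one parent — one path of length 2: r = (1/2)^2 = 1/4).
r to a full sibling = 0.5 (full sibs share both parents — two paths of length 2: r = 2·(1/2)^2 = 1/2).
Summing one r·B term per recipient: 3·0.5·0.389 + 2·0.125·0.105 + 1·0.25·0.521 + 2·0.5·0.424 = 1.164.
1.164 > 0.57: the indirect benefit exceeds the cost.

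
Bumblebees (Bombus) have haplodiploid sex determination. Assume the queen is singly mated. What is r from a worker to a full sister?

Haplodiploid full sisters inherit their father's entire haploid genome identically (contributing 1/2) and on average half of their mother's contribution (1/2 · 1/2 = 1/4); r = 1/2 + 1/4 = 3/4.

0.75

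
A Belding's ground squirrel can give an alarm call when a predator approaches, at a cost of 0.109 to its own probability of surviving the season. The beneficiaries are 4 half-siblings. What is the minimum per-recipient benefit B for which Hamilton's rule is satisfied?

0.109

r to a half-sibling = 1/4 (half-sibs share one parent — one path of length 2: r = (1/2)^2 = 1/4).
Hamilton's rule with n recipients of equal r: n·r·B > C, so B > C/(n·r) = 0.109/(4·0.25) = 0.109.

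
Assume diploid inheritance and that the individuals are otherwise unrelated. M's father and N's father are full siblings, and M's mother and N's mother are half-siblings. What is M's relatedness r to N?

0.1875

With two independent routes of shared ancestry, r is the sum of the two contributions.
M and N are related in two ways: first cousins through their fathers (r = 1/8) and half first cousins through their mothers (r = 1/16).
r = 1/8 + 1/16 = 3/16 = 0.1875.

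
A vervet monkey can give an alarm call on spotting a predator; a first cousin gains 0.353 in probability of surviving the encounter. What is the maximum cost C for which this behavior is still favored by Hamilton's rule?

r to a first cousin = 0.125 (first cousins share one grandparent pair — two paths of length 4: r = 2·(1/2)^4 = 1/8).
Hamilton's rule: n·r·B > C, so the trait is favored while C < n·r·B = 1·0.125·0.353 = 0.044125.

0.044125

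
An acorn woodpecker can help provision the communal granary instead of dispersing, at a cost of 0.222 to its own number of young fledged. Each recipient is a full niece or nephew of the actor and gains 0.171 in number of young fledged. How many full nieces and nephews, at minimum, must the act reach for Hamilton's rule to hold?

r to a full niece or nephew = 1/4 (full aunt/uncle↔niece/nephew: two paths of length 3 through the shared grandparent pair: r = 2·(1/2)^3 = 1/4).
Hamilton's rule: n·r·B > C  ⇒  n > C/(r·B) = 0.222/(0.25·0.171) = 5.193.
The smallest integer exceeding 5.193 is 6.

6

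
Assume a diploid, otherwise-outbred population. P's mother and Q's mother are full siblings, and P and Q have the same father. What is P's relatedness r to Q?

Wright's path rule: contributions from independent ancestry routes add.
P and Q are related in two ways: first cousins through their mothers (r = 1/8) and half-sibs through their shared father (r = 1/4).
r = 1/8 + 1/4 = 3/8 = 0.375.

0.375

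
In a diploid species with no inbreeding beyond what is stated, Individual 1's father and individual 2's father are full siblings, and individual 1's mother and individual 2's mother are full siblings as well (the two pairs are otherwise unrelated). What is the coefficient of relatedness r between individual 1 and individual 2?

0.25

Wright's path rule: contributions from independent ancestry routes add.
Individual 1 and individual 2 are related in two ways: first cousins through their fathers (r = 1/8) and first cousins through their mothers (r = 1/8) — i.e. double first cousins.
r = 1/8 + 1/8 = 1/4 = 0.25.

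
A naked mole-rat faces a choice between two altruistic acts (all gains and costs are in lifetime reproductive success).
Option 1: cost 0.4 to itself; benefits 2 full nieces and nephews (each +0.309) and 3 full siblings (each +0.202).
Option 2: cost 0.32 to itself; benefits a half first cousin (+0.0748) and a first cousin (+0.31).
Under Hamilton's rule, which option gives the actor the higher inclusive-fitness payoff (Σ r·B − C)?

Option 1: r to a full niece or nephew = 0.25.
Option 1: r to a full sibling = 0.5.
Option 1: Σ r·B − C = (2·0.25·0.309 + 3·0.5·0.202) − 0.4 = 0.0575.
Option 2: r to a half first cousin = 0.0625.
Option 2: r to a first cousin = 0.125.
Option 2: Σ r·B − C = (1·0.0625·0.0748 + 1·0.125·0.31) − 0.32 = -0.276575.
Option 1 has the higher net inclusive-fitness payoff.

Option 1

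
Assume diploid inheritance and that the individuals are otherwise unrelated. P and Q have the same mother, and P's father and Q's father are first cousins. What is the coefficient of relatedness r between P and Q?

0.28125

Wright's path rule: contributions from independent ancestry routes add.
P and Q are related in two ways: half-sibs through their shared mother (r = 1/4) and second cousins through their fathers (r = 1/32).
r = 1/4 + 1/32 = 0.28125.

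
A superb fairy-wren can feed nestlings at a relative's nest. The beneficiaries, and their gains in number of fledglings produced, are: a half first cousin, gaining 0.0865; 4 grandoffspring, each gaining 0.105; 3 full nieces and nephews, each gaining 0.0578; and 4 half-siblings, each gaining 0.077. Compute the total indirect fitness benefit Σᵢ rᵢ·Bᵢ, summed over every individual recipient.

r to a half first cousin = 0.0625 (half first cousins share one grandparent — one path of length 4: r = (1/2)^4 = 1/16).
r to a grandoffspring = 1/4 (two parent–offspring links: r = (1/2)^2 = 1/4).
r to a full niece or nephew = 1/4 (full aunt/uncle↔niece/nephew: two paths of length 3 through the shared grandparent pair: r = 2·(1/2)^3 = 1/4).
r to a half-sibling = 0.25 (half-sibs share one parent — one path of length 2: r = (1/2)^2 = 1/4).
Summing one r·B term per recipient: 1·0.0625·0.0865 + 4·0.25·0.105 + 3·0.25·0.0578 + 4·0.25·0.077 = 0.23075625.

0.23075625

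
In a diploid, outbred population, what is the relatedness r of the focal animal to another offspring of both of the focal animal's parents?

Each parent–offspring link contributes a factor of 1/2, and independent paths through distinct common ancestors add.
Full sibs share both parents — two paths of length 2: r = 2·(1/2)^2 = 1/2.

0.5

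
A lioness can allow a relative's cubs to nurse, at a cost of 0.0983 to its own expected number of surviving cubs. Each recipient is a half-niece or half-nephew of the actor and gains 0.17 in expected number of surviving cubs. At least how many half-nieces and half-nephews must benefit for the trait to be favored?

5

r to a half-niece or half-nephew = 1/8 (half-aunt/uncle↔niece/nephew: one path of length 3: r = (1/2)^3 = 1/8).
Hamilton's rule: n·r·B > C  ⇒  n > C/(r·B) = 0.0983/(0.125·0.17) = 4.626.
The smallest integer exceeding 4.626 is 5.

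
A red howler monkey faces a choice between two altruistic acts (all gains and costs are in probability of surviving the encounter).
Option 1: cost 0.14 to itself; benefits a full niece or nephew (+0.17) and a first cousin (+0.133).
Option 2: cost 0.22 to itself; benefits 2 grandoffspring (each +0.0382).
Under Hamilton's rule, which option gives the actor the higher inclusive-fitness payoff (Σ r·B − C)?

Option 1

Option 1: r to a full niece or nephew = 0.25.
Option 1: r to a first cousin = 0.125.
Option 1: Σ r·B − C = (1·0.25·0.17 + 1·0.125·0.133) − 0.14 = -0.080875.
Option 2: r to a grandoffspring = 0.25.
Option 2: Σ r·B − C = (2·0.25·0.0382) − 0.22 = -0.2009.
Option 1 has the higher net inclusive-fitness payoff.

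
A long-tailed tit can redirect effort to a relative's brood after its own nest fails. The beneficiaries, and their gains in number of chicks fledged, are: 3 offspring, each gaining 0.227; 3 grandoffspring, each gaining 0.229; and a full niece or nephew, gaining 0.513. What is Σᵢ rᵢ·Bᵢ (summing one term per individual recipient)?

r to an offspring = 1/2 (one parent–offspring link: r = (1/2)^1 = 1/2).
r to a grandoffspring = 1/4 (two parent–offspring links: r = (1/2)^2 = 1/4).
r to a full niece or nephew = 1/4 (full aunt/uncle↔niece/nephew: two paths of length 3 through the shared grandparent pair: r = 2·(1/2)^3 = 1/4).
Summing one r·B term per recipient: 3·0.5·0.227 + 3·0.25·0.229 + 1·0.25·0.513 = 0.6405.

0.6405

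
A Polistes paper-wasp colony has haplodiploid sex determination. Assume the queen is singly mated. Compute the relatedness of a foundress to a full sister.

0.75

Haplodiploid full sisters inherit their father's entire haploid genome identically (contributing 1/2) and on average half of their mother's contribution (1/2 · 1/2 = 1/4); r = 1/2 + 1/4 = 3/4.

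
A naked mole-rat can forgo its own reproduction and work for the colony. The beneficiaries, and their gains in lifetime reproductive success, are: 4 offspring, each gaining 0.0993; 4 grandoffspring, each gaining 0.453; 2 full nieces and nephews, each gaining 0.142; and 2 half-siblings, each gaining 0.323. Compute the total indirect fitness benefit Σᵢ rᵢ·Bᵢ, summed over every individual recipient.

0.8841

r to an offspring = 1/2 (one parent–offspring link: r = (1/2)^1 = 1/2).
r to a grandoffspring = 0.25 (two parent–offspring links: r = (1/2)^2 = 1/4).
r to a full niece or nephew = 1/4 (full aunt/uncle↔niece/nephew: two paths of length 3 through the shared grandparent pair: r = 2·(1/2)^3 = 1/4).
r to a half-sibling = 0.25 (half-sibs share one parent — one path of length 2: r = (1/2)^2 = 1/4).
Summing one r·B term per recipient: 4·0.5·0.0993 + 4·0.25·0.453 + 2·0.25·0.142 + 2·0.25·0.323 = 0.8841.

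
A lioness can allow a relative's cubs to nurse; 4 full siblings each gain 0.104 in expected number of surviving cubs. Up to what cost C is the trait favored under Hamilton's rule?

r to a full sibling = 0.5 (full sibs share both parents — two paths of length 2: r = 2·(1/2)^2 = 1/2).
Hamilton's rule: n·r·B > C, so the trait is favored while C < n·r·B = 4·0.5·0.104 = 0.208.

0.208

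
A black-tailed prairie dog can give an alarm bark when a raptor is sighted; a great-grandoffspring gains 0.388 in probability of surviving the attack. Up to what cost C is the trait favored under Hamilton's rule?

0.0485

r to a great-grandoffspring = 0.125 (three parent–offspring links: r = (1/2)^3 = 1/8).
Hamilton's rule: n·r·B > C, so the trait is favored while C < n·r·B = 1·0.125·0.388 = 0.0485.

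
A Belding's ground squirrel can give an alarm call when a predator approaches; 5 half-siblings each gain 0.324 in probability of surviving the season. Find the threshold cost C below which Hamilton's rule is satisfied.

r to a half-sibling = 1/4 (half-sibs share one parent — one path of length 2: r = (1/2)^2 = 1/4).
Hamilton's rule: n·r·B > C, so the trait is favored while C < n·r·B = 5·0.25·0.324 = 0.405.

0.405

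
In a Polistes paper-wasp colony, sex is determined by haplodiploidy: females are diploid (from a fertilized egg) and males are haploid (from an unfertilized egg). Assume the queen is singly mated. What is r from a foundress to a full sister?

0.75

Haplodiploid full sisters inherit their father's entire haploid genome identically (contributing 1/2) and on average half of their mother's contribution (1/2 · 1/2 = 1/4); r = 1/2 + 1/4 = 3/4.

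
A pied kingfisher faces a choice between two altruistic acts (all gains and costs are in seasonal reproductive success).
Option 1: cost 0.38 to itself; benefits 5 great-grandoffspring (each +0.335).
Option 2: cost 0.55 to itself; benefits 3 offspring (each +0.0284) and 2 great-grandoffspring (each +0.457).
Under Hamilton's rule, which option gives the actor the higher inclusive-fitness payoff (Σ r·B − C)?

Option 1: r to a great-grandoffspring = 0.125.
Option 1: Σ r·B − C = (5·0.125·0.335) − 0.38 = -0.170625.
Option 2: r to an offspring = 0.5.
Option 2: r to a great-grandoffspring = 0.125.
Option 2: Σ r·B − C = (3·0.5·0.0284 + 2·0.125·0.457) − 0.55 = -0.39315.
Option 1 has the higher net inclusive-fitness payoff.

Option 1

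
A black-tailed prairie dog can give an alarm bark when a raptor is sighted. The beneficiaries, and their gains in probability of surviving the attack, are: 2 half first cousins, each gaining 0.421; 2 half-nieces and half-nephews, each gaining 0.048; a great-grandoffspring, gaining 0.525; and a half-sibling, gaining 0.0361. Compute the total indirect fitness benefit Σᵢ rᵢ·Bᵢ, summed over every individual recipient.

r to a half first cousin = 1/16 (half first cousins share one grandparent — one path of length 4: r = (1/2)^4 = 1/16).
r to a half-niece or half-nephew = 1/8 (half-aunt/uncle↔niece/nephew: one path of length 3: r = (1/2)^3 = 1/8).
r to a great-grandoffspring = 0.125 (three parent–offspring links: r = (1/2)^3 = 1/8).
r to a half-sibling = 0.25 (half-sibs share one parent — one path of length 2: r = (1/2)^2 = 1/4).
Summing one r·B term per recipient: 2·0.0625·0.421 + 2·0.125·0.048 + 1·0.125·0.525 + 1·0.25·0.0361 = 0.139275.

0.139275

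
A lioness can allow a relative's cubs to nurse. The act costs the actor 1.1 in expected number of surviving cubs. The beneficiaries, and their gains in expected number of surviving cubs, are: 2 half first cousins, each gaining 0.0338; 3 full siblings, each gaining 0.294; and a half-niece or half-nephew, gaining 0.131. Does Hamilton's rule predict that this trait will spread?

No

Hamilton's rule: the trait is favored when the sum of r·B over every recipient exceeds the actor's cost C.
r to a half first cousin = 1/16 (half first cousins share one grandparent — one path of length 4: r = (1/2)^4 = 1/16).
r to a full sibling = 0.5 (full sibs share both parents — two paths of length 2: r = 2·(1/2)^2 = 1/2).
r to a half-niece or half-nephew = 1/8 (half-aunt/uncle↔niece/nephew: one path of length 3: r = (1/2)^3 = 1/8).
Summing one r·B term per recipient: 2·0.0625·0.0338 + 3·0.5·0.294 + 1·0.125·0.131 = 0.4616.
0.4616 < 1.1: the indirect benefit is less than the cost.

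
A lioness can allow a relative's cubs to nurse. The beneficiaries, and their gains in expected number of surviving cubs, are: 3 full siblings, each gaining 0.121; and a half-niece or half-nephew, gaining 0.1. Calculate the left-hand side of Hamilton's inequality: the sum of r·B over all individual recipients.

0.194

r to a full sibling = 1/2 (full sibs share both parents — two paths of length 2: r = 2·(1/2)^2 = 1/2).
r to a half-niece or half-nephew = 1/8 (half-aunt/uncle↔niece/nephew: one path of length 3: r = (1/2)^3 = 1/8).
Summing one r·B term per recipient: 3·0.5·0.121 + 1·0.125·0.1 = 0.194.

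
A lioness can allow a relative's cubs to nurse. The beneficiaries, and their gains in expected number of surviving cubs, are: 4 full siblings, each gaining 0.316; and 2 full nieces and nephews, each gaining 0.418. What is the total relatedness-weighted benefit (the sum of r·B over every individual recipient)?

0.841

r to a full sibling = 0.5 (full sibs share both parents — two paths of length 2: r = 2·(1/2)^2 = 1/2).
r to a full niece or nephew = 0.25 (full aunt/uncle↔niece/nephew: two paths of length 3 through the shared grandparent pair: r = 2·(1/2)^3 = 1/4).
Summing one r·B term per recipient: 4·0.5·0.316 + 2·0.25·0.418 = 0.841.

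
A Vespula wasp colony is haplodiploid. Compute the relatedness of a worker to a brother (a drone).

Her haploid brother carries none of their father's genes and a random half of their mother's genome; that half matches the maternal half of her own genome with probability 1/2: r = 1/2 · 1/2 = 1/4.

0.25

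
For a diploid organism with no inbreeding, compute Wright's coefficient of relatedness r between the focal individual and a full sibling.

Each parent–offspring link contributes a factor of 1/2, and independent paths through distinct common ancestors add.
Full sibs share both parents — two paths of length 2: r = 2·(1/2)^2 = 1/2.

0.5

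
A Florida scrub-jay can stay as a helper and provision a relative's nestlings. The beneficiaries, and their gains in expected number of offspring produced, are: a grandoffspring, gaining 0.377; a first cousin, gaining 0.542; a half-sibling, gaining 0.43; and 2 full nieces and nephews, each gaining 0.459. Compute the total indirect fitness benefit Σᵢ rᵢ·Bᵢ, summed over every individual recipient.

r to a grandoffspring = 1/4 (two parent–offspring links: r = (1/2)^2 = 1/4).
r to a first cousin = 1/8 (first cousins share one grandparent pair — two paths of length 4: r = 2·(1/2)^4 = 1/8).
r to a half-sibling = 1/4 (half-sibs share one parent — one path of length 2: r = (1/2)^2 = 1/4).
r to a full niece or nephew = 0.25 (full aunt/uncle↔niece/nephew: two paths of length 3 through the shared grandparent pair: r = 2·(1/2)^3 = 1/4).
Summing one r·B term per recipient: 1·0.25·0.377 + 1·0.125·0.542 + 1·0.25·0.43 + 2·0.25·0.459 = 0.499.

0.499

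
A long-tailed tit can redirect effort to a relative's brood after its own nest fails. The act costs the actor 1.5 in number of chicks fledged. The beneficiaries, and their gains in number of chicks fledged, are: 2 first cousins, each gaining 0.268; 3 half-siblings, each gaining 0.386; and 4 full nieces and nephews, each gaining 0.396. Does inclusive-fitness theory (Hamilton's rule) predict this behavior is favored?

No

Hamilton's rule: the trait is favored when the sum of r·B over every recipient exceeds the actor's cost C.
r to a first cousin = 1/8 (first cousins share one grandparent pair — two paths of length 4: r = 2·(1/2)^4 = 1/8).
r to a half-sibling = 1/4 (half-sibs share one parent — one path of length 2: r = (1/2)^2 = 1/4).
r to a full niece or nephew = 1/4 (full aunt/uncle↔niece/nephew: two paths of length 3 through the shared grandparent pair: r = 2·(1/2)^3 = 1/4).
Summing one r·B term per recipient: 2·0.125·0.268 + 3·0.25·0.386 + 4·0.25·0.396 = 0.7525.
0.7525 < 1.5: the indirect benefit is less than the cost.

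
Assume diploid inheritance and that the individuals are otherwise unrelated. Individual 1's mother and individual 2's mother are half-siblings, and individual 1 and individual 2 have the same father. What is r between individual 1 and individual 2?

With two independent routes of shared ancestry, r is the sum of the two contributions.
Individual 1 and individual 2 are related in two ways: half first cousins through their mothers (r = 1/16) and half-sibs through their shared father (r = 1/4).
r = 1/16 + 1/4 = 0.3125.

0.3125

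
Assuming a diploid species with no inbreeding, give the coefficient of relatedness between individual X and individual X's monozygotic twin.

Each parent–offspring link contributes a factor of 1/2, and independent paths through distinct common ancestors add.
Monozygotic twins share every allele identical by descent: r = 1.

1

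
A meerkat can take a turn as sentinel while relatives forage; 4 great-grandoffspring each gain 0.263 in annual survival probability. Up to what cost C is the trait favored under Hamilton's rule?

r to a great-grandoffspring = 1/8 (three parent–offspring links: r = (1/2)^3 = 1/8).
Hamilton's rule: n·r·B > C, so the trait is favored while C < n·r·B = 4·0.125·0.263 = 0.1315.

0.1315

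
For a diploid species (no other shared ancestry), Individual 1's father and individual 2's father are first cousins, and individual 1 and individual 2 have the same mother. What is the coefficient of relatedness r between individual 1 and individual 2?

0.28125

With two independent routes of shared ancestry, r is the sum of the two contributions.
Individual 1 and individual 2 are related in two ways: second cousins through their fathers (r = 1/32) and half-sibs through their shared mother (r = 1/4).
r = 1/32 + 1/4 = 0.28125.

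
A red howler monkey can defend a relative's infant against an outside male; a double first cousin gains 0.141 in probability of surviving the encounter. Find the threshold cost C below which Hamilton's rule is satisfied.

0.03525

r to a double first cousin = 1/4 (double first cousins share both grandparent pairs — four paths of length 4: r = 4·(1/2)^4 = 1/4).
Hamilton's rule: n·r·B > C, so the trait is favored while C < n·r·B = 1·0.25·0.141 = 0.03525.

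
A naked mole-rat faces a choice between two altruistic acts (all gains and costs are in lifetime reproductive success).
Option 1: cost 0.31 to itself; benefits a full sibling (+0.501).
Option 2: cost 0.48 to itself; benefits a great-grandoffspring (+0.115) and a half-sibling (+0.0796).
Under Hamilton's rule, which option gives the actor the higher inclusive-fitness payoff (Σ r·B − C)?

Option 1

Option 1: r to a full sibling = 0.5.
Option 1: Σ r·B − C = (1·0.5·0.501) − 0.31 = -0.0595.
Option 2: r to a great-grandoffspring = 0.125.
Option 2: r to a half-sibling = 0.25.
Option 2: Σ r·B − C = (1·0.125·0.115 + 1·0.25·0.0796) − 0.48 = -0.445725.
Option 1 has the higher net inclusive-fitness payoff.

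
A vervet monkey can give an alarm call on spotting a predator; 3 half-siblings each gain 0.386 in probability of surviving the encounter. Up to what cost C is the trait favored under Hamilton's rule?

r to a half-sibling = 1/4 (half-sibs share one parent — one path of length 2: r = (1/2)^2 = 1/4).
Hamilton's rule: n·r·B > C, so the trait is favored while C < n·r·B = 3·0.25·0.386 = 0.2895.

0.2895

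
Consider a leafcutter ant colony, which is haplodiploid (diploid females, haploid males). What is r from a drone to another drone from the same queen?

0.5

Haploid brothers each carry a random half of the queen's diploid genome, so on average they share half: r = 1/2.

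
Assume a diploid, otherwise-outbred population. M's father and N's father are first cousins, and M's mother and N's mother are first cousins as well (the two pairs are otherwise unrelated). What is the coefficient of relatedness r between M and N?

Wright's path rule: contributions from independent ancestry routes add.
M and N are related in two ways: second cousins through their fathers (r = 1/32) and second cousins through their mothers (r = 1/32).
r = 1/32 + 1/32 = 1/16 = 0.0625.

0.0625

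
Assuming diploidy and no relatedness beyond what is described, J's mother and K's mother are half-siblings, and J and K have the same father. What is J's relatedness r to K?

With two independent routes of shared ancestry, r is the sum of the two contributions.
J and K are related in two ways: half first cousins through their mothers (r = 1/16) and half-sibs through their shared father (r = 1/4).
r = 1/16 + 1/4 = 5/16 = 0.3125.

0.3125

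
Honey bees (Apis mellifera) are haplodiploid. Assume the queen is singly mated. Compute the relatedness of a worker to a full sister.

0.75

Haplodiploid full sisters inherit their father's entire haploid genome identically (contributing 1/2) and on average half of their mother's contribution (1/2 · 1/2 = 1/4); r = 1/2 + 1/4 = 3/4.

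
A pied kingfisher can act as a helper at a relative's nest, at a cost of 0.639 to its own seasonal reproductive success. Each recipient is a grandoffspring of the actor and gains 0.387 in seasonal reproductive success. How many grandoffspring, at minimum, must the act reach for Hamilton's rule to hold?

7

r to a grandoffspring = 1/4 (two parent–offspring links: r = (1/2)^2 = 1/4).
Hamilton's rule: n·r·B > C  ⇒  n > C/(r·B) = 0.639/(0.25·0.387) = 6.605.
The smallest integer exceeding 6.605 is 7.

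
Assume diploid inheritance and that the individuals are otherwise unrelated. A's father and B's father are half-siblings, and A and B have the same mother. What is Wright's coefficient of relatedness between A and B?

Independent pedigree routes through distinct common ancestors add.
A and B are related in two ways: half first cousins through their fathers (r = 1/16) and half-sibs through their shared mother (r = 1/4).
r = 1/16 + 1/4 = 0.3125.

0.3125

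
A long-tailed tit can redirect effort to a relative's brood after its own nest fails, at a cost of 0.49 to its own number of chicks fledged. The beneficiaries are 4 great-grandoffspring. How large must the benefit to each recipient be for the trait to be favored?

r to a great-grandoffspring = 0.125 (three parent–offspring links: r = (1/2)^3 = 1/8).
Hamilton's rule with n recipients of equal r: n·r·B > C, so B > C/(n·r) = 0.49/(4·0.125) = 0.98.

0.98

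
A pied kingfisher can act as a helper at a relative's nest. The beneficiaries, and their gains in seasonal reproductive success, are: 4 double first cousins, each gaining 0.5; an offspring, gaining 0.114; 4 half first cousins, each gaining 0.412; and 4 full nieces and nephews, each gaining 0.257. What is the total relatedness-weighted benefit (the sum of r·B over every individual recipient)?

r to a double first cousin = 1/4 (double first cousins share both grandparent pairs — four paths of length 4: r = 4·(1/2)^4 = 1/4).
r to an offspring = 0.5 (one parent–offspring link: r = (1/2)^1 = 1/2).
r to a half first cousin = 0.0625 (half first cousins share one grandparent — one path of length 4: r = (1/2)^4 = 1/16).
r to a full niece or nephew = 0.25 (full aunt/uncle↔niece/nephew: two paths of length 3 through the shared grandparent pair: r = 2·(1/2)^3 = 1/4).
Summing one r·B term per recipient: 4·0.25·0.5 + 1·0.5·0.114 + 4·0.0625·0.412 + 4·0.25·0.257 = 0.917.

0.917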